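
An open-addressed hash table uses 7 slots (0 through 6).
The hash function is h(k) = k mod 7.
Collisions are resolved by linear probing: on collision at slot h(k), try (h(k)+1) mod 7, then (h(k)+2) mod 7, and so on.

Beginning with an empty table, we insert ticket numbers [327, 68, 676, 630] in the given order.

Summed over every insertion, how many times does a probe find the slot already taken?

1

Insert 327: h=5, slot 5 empty → index 5.
Insert 68: h=5, slot 5 occupied → index 6.
Insert 676: h=4, slot 4 empty → index 4.
Insert 630: h=0, slot 0 empty → index 0.
Table: [630, _, _, _, 676, 327, 68]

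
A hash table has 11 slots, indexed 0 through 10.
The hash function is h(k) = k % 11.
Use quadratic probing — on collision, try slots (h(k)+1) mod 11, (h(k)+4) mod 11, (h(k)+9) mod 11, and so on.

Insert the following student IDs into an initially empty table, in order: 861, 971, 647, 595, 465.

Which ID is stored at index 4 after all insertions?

861 hashes to 3; slot 3 is free → place at 3.
971 hashes to 3; 3 taken → place at 4.
647 hashes to 9; slot 9 is free → place at 9.
595 hashes to 1; slot 1 is free → place at 1.
465 hashes to 3; 3,4 taken → place at 7.
Table: [_, 595, _, 861, 971, _, _, 465, _, 647, _]

971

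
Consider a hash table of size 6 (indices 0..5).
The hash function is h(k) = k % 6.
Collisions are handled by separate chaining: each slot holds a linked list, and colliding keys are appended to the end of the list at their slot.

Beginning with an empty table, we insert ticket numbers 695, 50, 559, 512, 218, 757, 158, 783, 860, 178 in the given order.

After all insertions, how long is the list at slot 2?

5

695 -> bucket 5
50 -> bucket 2
559 -> bucket 1
512 -> bucket 2 (collision)
218 -> bucket 2 (collision)
757 -> bucket 1 (collision)
158 -> bucket 2 (collision)
783 -> bucket 3
860 -> bucket 2 (collision)
178 -> bucket 4
Final buckets:
0: ∅
1: 559 -> 757
2: 50 -> 512 -> 218 -> 158 -> 860
3: 783
4: 178
5: 695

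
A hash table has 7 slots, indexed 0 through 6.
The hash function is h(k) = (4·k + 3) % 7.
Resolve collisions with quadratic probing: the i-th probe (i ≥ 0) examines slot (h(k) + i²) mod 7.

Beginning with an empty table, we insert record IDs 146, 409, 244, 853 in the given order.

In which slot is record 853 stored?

3

Insert 146: h=6, slot 6 empty -> index 6.
Insert 409: h=1, slot 1 empty -> index 1.
Insert 244: h=6, slot 6 occupied -> index 0.
Insert 853: h=6, slots 6,0 occupied -> index 3.
Table: [244, 409, ., 853, ., ., 146]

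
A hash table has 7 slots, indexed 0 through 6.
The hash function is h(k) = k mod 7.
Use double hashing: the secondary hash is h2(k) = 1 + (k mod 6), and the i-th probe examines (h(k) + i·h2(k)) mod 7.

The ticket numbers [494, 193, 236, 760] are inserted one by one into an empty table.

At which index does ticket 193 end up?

6

Insert 494: h=4, slot 4 empty => index 4.
Insert 193: h=4, h2=2, slot 4 occupied => index 6.
Insert 236: h=5, slot 5 empty => index 5.
Insert 760: h=4, h2=5, slot 4 occupied => index 2.
Table: [_, _, 760, _, 494, 236, 193]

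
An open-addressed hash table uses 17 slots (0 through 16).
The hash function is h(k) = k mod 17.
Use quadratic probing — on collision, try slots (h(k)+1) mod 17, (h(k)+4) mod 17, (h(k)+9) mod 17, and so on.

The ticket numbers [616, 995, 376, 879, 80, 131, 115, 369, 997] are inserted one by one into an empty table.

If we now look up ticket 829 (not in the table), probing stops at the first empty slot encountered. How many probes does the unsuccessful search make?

Insert 616: h=4, slot 4 empty => index 4.
Insert 995: h=9, slot 9 empty => index 9.
Insert 376: h=2, slot 2 empty => index 2.
Insert 879: h=12, slot 12 empty => index 12.
Insert 80: h=12, slot 12 occupied => index 13.
Insert 131: h=12, slots 12,13 occupied => index 16.
Insert 115: h=13, slot 13 occupied => index 14.
Insert 369: h=12, slots 12,13,16,4 occupied => index 11.
Insert 997: h=11, slots 11,12 occupied => index 15.
Table: [., ., 376, ., 616, ., ., ., ., 995, ., 369, 879, 80, 115, 997, 131]
Lookup 829: h=13, probe 13,14,0 → slot 0 empty, not found.

3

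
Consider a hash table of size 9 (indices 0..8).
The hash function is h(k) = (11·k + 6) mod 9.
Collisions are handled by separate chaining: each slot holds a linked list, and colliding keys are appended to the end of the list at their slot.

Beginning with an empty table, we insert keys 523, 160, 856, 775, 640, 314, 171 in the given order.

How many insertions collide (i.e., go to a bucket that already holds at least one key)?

3

523 -> bucket 8
160 -> bucket 2
856 -> bucket 8 (collision)
775 -> bucket 8 (collision)
640 -> bucket 8 (collision)
314 -> bucket 4
171 -> bucket 6
Final buckets:
0: _
1: _
2: 160
3: _
4: 314
5: _
6: 171
7: _
8: 523 -> 856 -> 775 -> 640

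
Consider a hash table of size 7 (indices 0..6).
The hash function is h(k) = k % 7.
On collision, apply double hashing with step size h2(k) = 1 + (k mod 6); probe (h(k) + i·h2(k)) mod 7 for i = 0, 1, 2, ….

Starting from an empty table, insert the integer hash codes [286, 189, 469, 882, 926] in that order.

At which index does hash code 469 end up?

286 hashes to 6; slot 6 is free → place at 6.
189 hashes to 0; slot 0 is free → place at 0.
469 hashes to 0, h2=2; 0 taken → place at 2.
882 hashes to 0, h2=1; 0 taken → place at 1.
926 hashes to 2, h2=3; 2 taken → place at 5.
Table: [189, 882, 469, —, —, 926, 286]

2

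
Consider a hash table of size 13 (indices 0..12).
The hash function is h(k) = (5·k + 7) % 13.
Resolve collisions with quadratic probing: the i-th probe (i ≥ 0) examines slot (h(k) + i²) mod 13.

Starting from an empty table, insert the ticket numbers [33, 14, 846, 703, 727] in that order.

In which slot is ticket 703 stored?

33 hashes to 3; slot 3 is free => place at 3.
14 hashes to 12; slot 12 is free => place at 12.
846 hashes to 12; 12 taken => place at 0.
703 hashes to 12; 12,0,3 taken => place at 8.
727 hashes to 2; slot 2 is free => place at 2.
Table: [846, -, 727, 33, -, -, -, -, 703, -, -, -, 14]

8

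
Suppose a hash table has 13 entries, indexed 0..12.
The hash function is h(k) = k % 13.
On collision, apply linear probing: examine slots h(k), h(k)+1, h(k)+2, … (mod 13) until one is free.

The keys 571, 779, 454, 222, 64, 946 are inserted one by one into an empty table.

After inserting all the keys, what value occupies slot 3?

571: h=12 => slot 12
779: h=12, probe 12,0 => slot 0
454: h=12, probe 12,0,1 => slot 1
222: h=1, probe 1,2 => slot 2
64: h=12, probe 12,0,1,2,3 => slot 3
946: h=10 => slot 10
Table: [779, 454, 222, 64, —, —, —, —, —, —, 946, —, 571]

64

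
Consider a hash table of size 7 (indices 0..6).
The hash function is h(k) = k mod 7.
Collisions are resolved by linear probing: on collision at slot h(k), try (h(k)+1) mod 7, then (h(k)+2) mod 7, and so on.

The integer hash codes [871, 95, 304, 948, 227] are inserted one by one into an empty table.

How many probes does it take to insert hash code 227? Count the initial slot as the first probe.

Insert 871: h=3, slot 3 empty => index 3.
Insert 95: h=4, slot 4 empty => index 4.
Insert 304: h=3, slots 3,4 occupied => index 5.
Insert 948: h=3, slots 3,4,5 occupied => index 6.
Insert 227: h=3, slots 3,4,5,6 occupied => index 0.
Table: [227, —, —, 871, 95, 304, 948]

5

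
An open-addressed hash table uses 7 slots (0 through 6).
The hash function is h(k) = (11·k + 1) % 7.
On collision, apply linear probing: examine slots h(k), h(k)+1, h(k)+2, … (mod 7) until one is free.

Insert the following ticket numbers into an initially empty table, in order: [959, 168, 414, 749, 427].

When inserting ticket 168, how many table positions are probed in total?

959 hashes to 1; slot 1 is free => place at 1.
168 hashes to 1; 1 taken => place at 2.
414 hashes to 5; slot 5 is free => place at 5.
749 hashes to 1; 1,2 taken => place at 3.
427 hashes to 1; 1,2,3 taken => place at 4.
Table: [∅, 959, 168, 749, 427, 414, ∅]

2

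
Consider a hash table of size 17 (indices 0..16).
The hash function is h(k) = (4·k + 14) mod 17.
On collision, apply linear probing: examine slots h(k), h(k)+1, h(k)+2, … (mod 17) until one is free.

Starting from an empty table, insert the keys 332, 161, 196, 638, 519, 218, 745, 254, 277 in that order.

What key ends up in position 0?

332: h=16 → slot 16
161: h=12 → slot 12
196: h=16, probe 16,0 → slot 0
638: h=16, probe 16,0,1 → slot 1
519: h=16, probe 16,0,1,2 → slot 2
218: h=2, probe 2,3 → slot 3
745: h=2, probe 2,3,4 → slot 4
254: h=10 → slot 10
277: h=0, probe 0,1,2,3,4,5 → slot 5
Table: [196, 638, 519, 218, 745, 277, _, _, _, _, 254, _, 161, _, _, _, 332]

196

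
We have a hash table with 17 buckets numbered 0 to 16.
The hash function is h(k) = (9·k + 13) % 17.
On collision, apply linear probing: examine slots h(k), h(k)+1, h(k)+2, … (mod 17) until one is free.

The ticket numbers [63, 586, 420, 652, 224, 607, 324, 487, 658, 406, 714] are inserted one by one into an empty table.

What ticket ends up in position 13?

Insert 63: h=2, slot 2 empty => index 2.
Insert 586: h=0, slot 0 empty => index 0.
Insert 420: h=2, slot 2 occupied => index 3.
Insert 652: h=16, slot 16 empty => index 16.
Insert 224: h=6, slot 6 empty => index 6.
Insert 607: h=2, slots 2,3 occupied => index 4.
Insert 324: h=5, slot 5 empty => index 5.
Insert 487: h=10, slot 10 empty => index 10.
Insert 658: h=2, slots 2,3,4,5,6 occupied => index 7.
Insert 406: h=12, slot 12 empty => index 12.
Insert 714: h=13, slot 13 empty => index 13.
Table: [586, -, 63, 420, 607, 324, 224, 658, -, -, 487, -, 406, 714, -, -, 652]

714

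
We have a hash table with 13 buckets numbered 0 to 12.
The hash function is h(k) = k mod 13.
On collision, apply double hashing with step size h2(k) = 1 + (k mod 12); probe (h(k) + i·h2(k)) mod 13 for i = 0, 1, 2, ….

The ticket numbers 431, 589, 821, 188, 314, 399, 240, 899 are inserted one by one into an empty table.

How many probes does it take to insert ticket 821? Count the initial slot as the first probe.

431: h=2 => slot 2
589: h=4 => slot 4
821: h=2, h2=6, probe 2,8 => slot 8
188: h=6 => slot 6
314: h=2, h2=3, probe 2,5 => slot 5
399: h=9 => slot 9
240: h=6, h2=1, probe 6,7 => slot 7
899: h=2, h2=12, probe 2,1 => slot 1
Table: [., 899, 431, ., 589, 314, 188, 240, 821, 399, ., ., .]

2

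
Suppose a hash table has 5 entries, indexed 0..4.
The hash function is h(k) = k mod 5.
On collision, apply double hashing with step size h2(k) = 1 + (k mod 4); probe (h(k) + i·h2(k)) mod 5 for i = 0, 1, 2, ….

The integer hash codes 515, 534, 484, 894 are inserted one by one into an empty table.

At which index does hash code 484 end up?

515: h=0 → slot 0
534: h=4 → slot 4
484: h=4, h2=1, probe 4,0,1 → slot 1
894: h=4, h2=3, probe 4,2 → slot 2
Table: [515, 484, 894, —, 534]

1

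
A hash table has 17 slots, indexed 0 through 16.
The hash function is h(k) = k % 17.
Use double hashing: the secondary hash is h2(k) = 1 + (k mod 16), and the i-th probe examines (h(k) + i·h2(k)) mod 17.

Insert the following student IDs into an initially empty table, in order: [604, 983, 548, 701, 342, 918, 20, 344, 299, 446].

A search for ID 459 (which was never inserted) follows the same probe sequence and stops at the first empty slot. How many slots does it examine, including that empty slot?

604 hashes to 9; slot 9 is free -> place at 9.
983 hashes to 14; slot 14 is free -> place at 14.
548 hashes to 4; slot 4 is free -> place at 4.
701 hashes to 4, h2=14; 4 taken -> place at 1.
342 hashes to 2; slot 2 is free -> place at 2.
918 hashes to 0; slot 0 is free -> place at 0.
20 hashes to 3; slot 3 is free -> place at 3.
344 hashes to 4, h2=9; 4 taken -> place at 13.
299 hashes to 10; slot 10 is free -> place at 10.
446 hashes to 4, h2=15; 4,2,0 taken -> place at 15.
Table: [918, 701, 342, 20, 548, -, -, -, -, 604, 299, -, -, 344, 983, 446, -]
Lookup 459: h=0, h2=12, probe 0,12 → slot 12 empty, not found.

2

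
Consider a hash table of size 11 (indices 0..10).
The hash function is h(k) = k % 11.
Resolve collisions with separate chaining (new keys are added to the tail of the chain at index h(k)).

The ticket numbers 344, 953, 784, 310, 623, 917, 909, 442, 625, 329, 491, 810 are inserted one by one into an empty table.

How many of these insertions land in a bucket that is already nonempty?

6

344 → bucket 3
953 → bucket 7
784 → bucket 3 (collision)
310 → bucket 2
623 → bucket 7 (collision)
917 → bucket 4
909 → bucket 7 (collision)
442 → bucket 2 (collision)
625 → bucket 9
329 → bucket 10
491 → bucket 7 (collision)
810 → bucket 7 (collision)
Final buckets:
0: _
1: _
2: 310 -> 442
3: 344 -> 784
4: 917
5: _
6: _
7: 953 -> 623 -> 909 -> 491 -> 810
8: _
9: 625
10: 329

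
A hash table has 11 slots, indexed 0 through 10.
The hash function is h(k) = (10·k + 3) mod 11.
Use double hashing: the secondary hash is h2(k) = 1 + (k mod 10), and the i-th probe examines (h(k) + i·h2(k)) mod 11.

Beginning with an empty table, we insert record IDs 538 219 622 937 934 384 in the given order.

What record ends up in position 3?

538 hashes to 4; slot 4 is free → place at 4.
219 hashes to 4, h2=10; 4 taken → place at 3.
622 hashes to 8; slot 8 is free → place at 8.
937 hashes to 1; slot 1 is free → place at 1.
934 hashes to 4, h2=5; 4 taken → place at 9.
384 hashes to 4, h2=5; 4,9,3,8 taken → place at 2.
Table: [-, 937, 384, 219, 538, -, -, -, 622, 934, -]

219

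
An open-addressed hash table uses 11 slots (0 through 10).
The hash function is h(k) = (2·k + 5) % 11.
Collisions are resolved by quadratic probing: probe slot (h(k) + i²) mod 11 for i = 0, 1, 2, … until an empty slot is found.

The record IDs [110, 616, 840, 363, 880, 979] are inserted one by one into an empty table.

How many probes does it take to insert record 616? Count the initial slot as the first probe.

2

110: h=5 -> slot 5
616: h=5, probe 5,6 -> slot 6
840: h=2 -> slot 2
363: h=5, probe 5,6,9 -> slot 9
880: h=5, probe 5,6,9,3 -> slot 3
979: h=5, probe 5,6,9,3,10 -> slot 10
Table: [_, _, 840, 880, _, 110, 616, _, _, 363, 979]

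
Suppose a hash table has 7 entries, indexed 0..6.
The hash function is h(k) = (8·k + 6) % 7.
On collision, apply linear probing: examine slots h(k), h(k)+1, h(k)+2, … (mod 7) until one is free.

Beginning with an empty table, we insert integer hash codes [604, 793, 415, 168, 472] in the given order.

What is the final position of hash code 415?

Insert 604: h=1, slot 1 empty -> index 1.
Insert 793: h=1, slot 1 occupied -> index 2.
Insert 415: h=1, slots 1,2 occupied -> index 3.
Insert 168: h=6, slot 6 empty -> index 6.
Insert 472: h=2, slots 2,3 occupied -> index 4.
Table: [-, 604, 793, 415, 472, -, 168]

3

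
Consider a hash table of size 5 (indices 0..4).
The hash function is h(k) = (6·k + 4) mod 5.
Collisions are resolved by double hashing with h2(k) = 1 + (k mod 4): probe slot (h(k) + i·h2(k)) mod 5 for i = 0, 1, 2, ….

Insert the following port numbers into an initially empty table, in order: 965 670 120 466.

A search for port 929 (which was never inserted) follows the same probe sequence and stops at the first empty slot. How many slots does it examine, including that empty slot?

965 hashes to 4; slot 4 is free → place at 4.
670 hashes to 4, h2=3; 4 taken → place at 2.
120 hashes to 4, h2=1; 4 taken → place at 0.
466 hashes to 0, h2=3; 0 taken → place at 3.
Table: [120, —, 670, 466, 965]
Lookup 929: h=3, h2=2, probe 3,0,2,4,1 → slot 1 empty, not found.

5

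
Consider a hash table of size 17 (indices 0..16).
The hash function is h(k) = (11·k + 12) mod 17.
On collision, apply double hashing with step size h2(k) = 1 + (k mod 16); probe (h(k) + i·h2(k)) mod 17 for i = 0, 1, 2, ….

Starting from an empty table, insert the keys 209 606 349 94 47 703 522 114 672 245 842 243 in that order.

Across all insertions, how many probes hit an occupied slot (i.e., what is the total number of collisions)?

209 hashes to 16; slot 16 is free -> place at 16.
606 hashes to 14; slot 14 is free -> place at 14.
349 hashes to 9; slot 9 is free -> place at 9.
94 hashes to 9, h2=15; 9 taken -> place at 7.
47 hashes to 2; slot 2 is free -> place at 2.
703 hashes to 10; slot 10 is free -> place at 10.
522 hashes to 8; slot 8 is free -> place at 8.
114 hashes to 8, h2=3; 8 taken -> place at 11.
672 hashes to 9, h2=1; 9,10,11 taken -> place at 12.
245 hashes to 4; slot 4 is free -> place at 4.
842 hashes to 9, h2=11; 9 taken -> place at 3.
243 hashes to 16, h2=4; 16,3,7,11 taken -> place at 15.
Table: [_, _, 47, 842, 245, _, _, 94, 522, 349, 703, 114, 672, _, 606, 243, 209]

10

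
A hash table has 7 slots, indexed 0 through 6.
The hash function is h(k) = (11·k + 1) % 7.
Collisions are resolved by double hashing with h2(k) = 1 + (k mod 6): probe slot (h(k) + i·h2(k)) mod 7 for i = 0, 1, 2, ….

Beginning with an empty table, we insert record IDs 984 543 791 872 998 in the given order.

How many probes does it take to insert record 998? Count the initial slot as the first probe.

3

984: h=3 → slot 3
543: h=3, h2=4, probe 3,0 → slot 0
791: h=1 → slot 1
872: h=3, h2=3, probe 3,6 → slot 6
998: h=3, h2=3, probe 3,6,2 → slot 2
Table: [543, 791, 998, 984, -, -, 872]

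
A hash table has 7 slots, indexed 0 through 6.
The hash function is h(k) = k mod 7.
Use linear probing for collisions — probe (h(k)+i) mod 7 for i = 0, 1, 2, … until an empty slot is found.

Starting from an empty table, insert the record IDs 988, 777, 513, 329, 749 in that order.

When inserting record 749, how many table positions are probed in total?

988 hashes to 1; slot 1 is free → place at 1.
777 hashes to 0; slot 0 is free → place at 0.
513 hashes to 2; slot 2 is free → place at 2.
329 hashes to 0; 0,1,2 taken → place at 3.
749 hashes to 0; 0,1,2,3 taken → place at 4.
Table: [777, 988, 513, 329, 749, ∅, ∅]

5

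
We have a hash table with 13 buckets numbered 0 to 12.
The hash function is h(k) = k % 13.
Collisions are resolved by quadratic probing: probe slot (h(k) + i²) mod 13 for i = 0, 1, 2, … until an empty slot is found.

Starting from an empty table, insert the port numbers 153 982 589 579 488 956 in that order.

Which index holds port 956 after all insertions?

3

153: h=10 → slot 10
982: h=7 → slot 7
589: h=4 → slot 4
579: h=7, probe 7,8 → slot 8
488: h=7, probe 7,8,11 → slot 11
956: h=7, probe 7,8,11,3 → slot 3
Table: [—, —, —, 956, 589, —, —, 982, 579, —, 153, 488, —]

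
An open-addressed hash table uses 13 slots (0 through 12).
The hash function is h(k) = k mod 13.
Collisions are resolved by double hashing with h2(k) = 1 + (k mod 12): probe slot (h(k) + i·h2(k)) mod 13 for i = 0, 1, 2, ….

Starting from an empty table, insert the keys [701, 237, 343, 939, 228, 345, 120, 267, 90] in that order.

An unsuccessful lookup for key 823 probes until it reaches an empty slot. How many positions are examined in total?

Insert 701: h=12, slot 12 empty → index 12.
Insert 237: h=3, slot 3 empty → index 3.
Insert 343: h=5, slot 5 empty → index 5.
Insert 939: h=3, h2=4, slot 3 occupied → index 7.
Insert 228: h=7, h2=1, slot 7 occupied → index 8.
Insert 345: h=7, h2=10, slot 7 occupied → index 4.
Insert 120: h=3, h2=1, slots 3,4,5 occupied → index 6.
Insert 267: h=7, h2=4, slot 7 occupied → index 11.
Insert 90: h=12, h2=7, slots 12,6 occupied → index 0.
Table: [90, ., ., 237, 345, 343, 120, 939, 228, ., ., 267, 701]
Lookup 823: h=4, h2=8, probe 4,12,7,2 → slot 2 empty, not found.

4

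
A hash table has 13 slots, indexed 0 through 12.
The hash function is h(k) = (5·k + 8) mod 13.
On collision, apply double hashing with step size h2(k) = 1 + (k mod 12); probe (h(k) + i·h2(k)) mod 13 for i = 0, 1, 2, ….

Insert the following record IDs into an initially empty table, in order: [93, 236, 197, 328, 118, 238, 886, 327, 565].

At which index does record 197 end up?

93: h=5 => slot 5
236: h=5, h2=9, probe 5,1 => slot 1
197: h=5, h2=6, probe 5,11 => slot 11
328: h=10 => slot 10
118: h=0 => slot 0
238: h=2 => slot 2
886: h=5, h2=11, probe 5,3 => slot 3
327: h=5, h2=4, probe 5,9 => slot 9
565: h=12 => slot 12
Table: [118, 236, 238, 886, ∅, 93, ∅, ∅, ∅, 327, 328, 197, 565]

11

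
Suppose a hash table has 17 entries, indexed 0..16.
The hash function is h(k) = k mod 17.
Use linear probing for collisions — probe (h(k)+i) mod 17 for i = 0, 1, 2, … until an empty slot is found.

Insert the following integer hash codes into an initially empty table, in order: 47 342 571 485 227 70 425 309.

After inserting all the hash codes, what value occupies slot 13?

47

47: h=13 -> slot 13
342: h=2 -> slot 2
571: h=10 -> slot 10
485: h=9 -> slot 9
227: h=6 -> slot 6
70: h=2, probe 2,3 -> slot 3
425: h=0 -> slot 0
309: h=3, probe 3,4 -> slot 4
Table: [425, -, 342, 70, 309, -, 227, -, -, 485, 571, -, -, 47, -, -, -]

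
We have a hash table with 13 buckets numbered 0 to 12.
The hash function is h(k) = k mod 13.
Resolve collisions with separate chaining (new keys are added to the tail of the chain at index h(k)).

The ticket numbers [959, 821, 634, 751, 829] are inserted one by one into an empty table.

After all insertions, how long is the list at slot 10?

4

Insert 959: h=10, bucket 10 empty -> new chain.
Insert 821: h=2, bucket 2 empty -> new chain.
Insert 634: h=10, bucket 10 nonempty -> append to chain.
Insert 751: h=10, bucket 10 nonempty -> append to chain.
Insert 829: h=10, bucket 10 nonempty -> append to chain.
Final buckets:
0: ∅
1: ∅
2: 821
3: ∅
4: ∅
5: ∅
6: ∅
7: ∅
8: ∅
9: ∅
10: 959 -> 634 -> 751 -> 829
11: ∅
12: ∅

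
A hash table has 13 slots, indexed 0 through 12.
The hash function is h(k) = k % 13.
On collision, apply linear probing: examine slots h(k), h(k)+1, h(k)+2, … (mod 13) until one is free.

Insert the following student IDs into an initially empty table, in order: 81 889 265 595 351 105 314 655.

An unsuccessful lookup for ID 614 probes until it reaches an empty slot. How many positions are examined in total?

Insert 81: h=3, slot 3 empty → index 3.
Insert 889: h=5, slot 5 empty → index 5.
Insert 265: h=5, slot 5 occupied → index 6.
Insert 595: h=10, slot 10 empty → index 10.
Insert 351: h=0, slot 0 empty → index 0.
Insert 105: h=1, slot 1 empty → index 1.
Insert 314: h=2, slot 2 empty → index 2.
Insert 655: h=5, slots 5,6 occupied → index 7.
Table: [351, 105, 314, 81, ∅, 889, 265, 655, ∅, ∅, 595, ∅, ∅]
Lookup 614: h=3, probe 3,4 → slot 4 empty, not found.

2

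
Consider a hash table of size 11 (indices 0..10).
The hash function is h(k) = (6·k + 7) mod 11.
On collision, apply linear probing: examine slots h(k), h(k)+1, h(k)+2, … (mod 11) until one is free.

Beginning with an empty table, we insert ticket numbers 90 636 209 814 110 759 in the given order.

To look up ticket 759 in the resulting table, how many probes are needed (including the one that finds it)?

5

90 hashes to 8; slot 8 is free → place at 8.
636 hashes to 6; slot 6 is free → place at 6.
209 hashes to 7; slot 7 is free → place at 7.
814 hashes to 7; 7,8 taken → place at 9.
110 hashes to 7; 7,8,9 taken → place at 10.
759 hashes to 7; 7,8,9,10 taken → place at 0.
Table: [759, —, —, —, —, —, 636, 209, 90, 814, 110]
Lookup 759: h=7, probe 7,8,9,10,0 → found at 0.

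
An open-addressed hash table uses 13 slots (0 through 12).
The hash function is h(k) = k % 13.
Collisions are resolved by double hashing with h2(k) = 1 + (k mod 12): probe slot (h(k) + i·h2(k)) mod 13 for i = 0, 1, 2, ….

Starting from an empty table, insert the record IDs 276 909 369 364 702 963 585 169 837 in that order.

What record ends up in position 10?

276 hashes to 3; slot 3 is free -> place at 3.
909 hashes to 12; slot 12 is free -> place at 12.
369 hashes to 5; slot 5 is free -> place at 5.
364 hashes to 0; slot 0 is free -> place at 0.
702 hashes to 0, h2=7; 0 taken -> place at 7.
963 hashes to 1; slot 1 is free -> place at 1.
585 hashes to 0, h2=10; 0 taken -> place at 10.
169 hashes to 0, h2=2; 0 taken -> place at 2.
837 hashes to 5, h2=10; 5,2,12 taken -> place at 9.
Table: [364, 963, 169, 276, ., 369, ., 702, ., 837, 585, ., 909]

585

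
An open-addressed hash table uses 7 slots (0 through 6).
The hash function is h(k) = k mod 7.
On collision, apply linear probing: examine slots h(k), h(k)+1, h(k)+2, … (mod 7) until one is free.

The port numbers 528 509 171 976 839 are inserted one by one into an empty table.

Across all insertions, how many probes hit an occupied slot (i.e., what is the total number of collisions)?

5

528: h=3 -> slot 3
509: h=5 -> slot 5
171: h=3, probe 3,4 -> slot 4
976: h=3, probe 3,4,5,6 -> slot 6
839: h=6, probe 6,0 -> slot 0
Table: [839, _, _, 528, 171, 509, 976]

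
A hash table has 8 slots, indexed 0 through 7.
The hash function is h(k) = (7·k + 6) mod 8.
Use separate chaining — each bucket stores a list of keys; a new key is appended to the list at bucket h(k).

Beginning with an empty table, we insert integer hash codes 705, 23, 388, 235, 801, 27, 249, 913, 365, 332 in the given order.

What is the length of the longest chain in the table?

Insert 705: h=5, bucket 5 empty -> new chain.
Insert 23: h=7, bucket 7 empty -> new chain.
Insert 388: h=2, bucket 2 empty -> new chain.
Insert 235: h=3, bucket 3 empty -> new chain.
Insert 801: h=5, bucket 5 nonempty -> append to chain.
Insert 27: h=3, bucket 3 nonempty -> append to chain.
Insert 249: h=5, bucket 5 nonempty -> append to chain.
Insert 913: h=5, bucket 5 nonempty -> append to chain.
Insert 365: h=1, bucket 1 empty -> new chain.
Insert 332: h=2, bucket 2 nonempty -> append to chain.
Final buckets:
0: ∅
1: 365
2: 388 -> 332
3: 235 -> 27
4: ∅
5: 705 -> 801 -> 249 -> 913
6: ∅
7: 23

4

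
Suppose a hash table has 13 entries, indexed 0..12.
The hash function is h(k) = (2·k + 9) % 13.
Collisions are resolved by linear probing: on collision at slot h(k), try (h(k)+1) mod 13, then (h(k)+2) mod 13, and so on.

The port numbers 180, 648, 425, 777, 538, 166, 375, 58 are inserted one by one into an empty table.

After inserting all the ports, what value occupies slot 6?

648

180: h=5 → slot 5
648: h=5, probe 5,6 → slot 6
425: h=1 → slot 1
777: h=3 → slot 3
538: h=6, probe 6,7 → slot 7
166: h=3, probe 3,4 → slot 4
375: h=5, probe 5,6,7,8 → slot 8
58: h=8, probe 8,9 → slot 9
Table: [—, 425, —, 777, 166, 180, 648, 538, 375, 58, —, —, —]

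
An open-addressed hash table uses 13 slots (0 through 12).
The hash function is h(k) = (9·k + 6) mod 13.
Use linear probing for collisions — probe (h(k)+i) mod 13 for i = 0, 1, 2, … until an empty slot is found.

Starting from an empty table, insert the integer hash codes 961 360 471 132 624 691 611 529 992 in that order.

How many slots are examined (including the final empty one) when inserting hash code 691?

Insert 961: h=10, slot 10 empty => index 10.
Insert 360: h=9, slot 9 empty => index 9.
Insert 471: h=7, slot 7 empty => index 7.
Insert 132: h=11, slot 11 empty => index 11.
Insert 624: h=6, slot 6 empty => index 6.
Insert 691: h=11, slot 11 occupied => index 12.
Insert 611: h=6, slots 6,7 occupied => index 8.
Insert 529: h=9, slots 9,10,11,12 occupied => index 0.
Insert 992: h=3, slot 3 empty => index 3.
Table: [529, ∅, ∅, 992, ∅, ∅, 624, 471, 611, 360, 961, 132, 691]

2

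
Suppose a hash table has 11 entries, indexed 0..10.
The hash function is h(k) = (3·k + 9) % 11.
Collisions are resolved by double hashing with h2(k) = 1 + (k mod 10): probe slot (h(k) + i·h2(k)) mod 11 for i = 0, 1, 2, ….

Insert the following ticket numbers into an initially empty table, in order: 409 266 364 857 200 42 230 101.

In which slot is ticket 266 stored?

409: h=4 → slot 4
266: h=4, h2=7, probe 4,0 → slot 0
364: h=1 → slot 1
857: h=6 → slot 6
200: h=4, h2=1, probe 4,5 → slot 5
42: h=3 → slot 3
230: h=6, h2=1, probe 6,7 → slot 7
101: h=4, h2=2, probe 4,6,8 → slot 8
Table: [266, 364, —, 42, 409, 200, 857, 230, 101, —, —]

0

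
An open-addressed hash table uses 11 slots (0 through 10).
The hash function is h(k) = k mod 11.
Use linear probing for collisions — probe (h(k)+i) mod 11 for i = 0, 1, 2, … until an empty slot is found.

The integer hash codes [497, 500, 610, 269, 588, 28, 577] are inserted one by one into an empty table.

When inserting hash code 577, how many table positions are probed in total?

Insert 497: h=2, slot 2 empty → index 2.
Insert 500: h=5, slot 5 empty → index 5.
Insert 610: h=5, slot 5 occupied → index 6.
Insert 269: h=5, slots 5,6 occupied → index 7.
Insert 588: h=5, slots 5,6,7 occupied → index 8.
Insert 28: h=6, slots 6,7,8 occupied → index 9.
Insert 577: h=5, slots 5,6,7,8,9 occupied → index 10.
Table: [-, -, 497, -, -, 500, 610, 269, 588, 28, 577]

6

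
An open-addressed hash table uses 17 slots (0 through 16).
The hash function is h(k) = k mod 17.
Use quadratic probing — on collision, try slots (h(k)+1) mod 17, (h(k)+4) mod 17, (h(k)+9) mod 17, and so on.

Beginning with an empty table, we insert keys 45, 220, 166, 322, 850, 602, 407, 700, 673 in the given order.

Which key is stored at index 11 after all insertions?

45: h=11 -> slot 11
220: h=16 -> slot 16
166: h=13 -> slot 13
322: h=16, probe 16,0 -> slot 0
850: h=0, probe 0,1 -> slot 1
602: h=7 -> slot 7
407: h=16, probe 16,0,3 -> slot 3
700: h=3, probe 3,4 -> slot 4
673: h=10 -> slot 10
Table: [322, 850, ., 407, 700, ., ., 602, ., ., 673, 45, ., 166, ., ., 220]

45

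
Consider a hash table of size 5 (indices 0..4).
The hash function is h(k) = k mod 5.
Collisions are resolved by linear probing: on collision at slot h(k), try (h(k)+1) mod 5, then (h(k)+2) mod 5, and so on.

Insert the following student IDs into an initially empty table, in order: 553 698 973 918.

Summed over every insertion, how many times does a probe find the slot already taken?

6

553: h=3 -> slot 3
698: h=3, probe 3,4 -> slot 4
973: h=3, probe 3,4,0 -> slot 0
918: h=3, probe 3,4,0,1 -> slot 1
Table: [973, 918, -, 553, 698]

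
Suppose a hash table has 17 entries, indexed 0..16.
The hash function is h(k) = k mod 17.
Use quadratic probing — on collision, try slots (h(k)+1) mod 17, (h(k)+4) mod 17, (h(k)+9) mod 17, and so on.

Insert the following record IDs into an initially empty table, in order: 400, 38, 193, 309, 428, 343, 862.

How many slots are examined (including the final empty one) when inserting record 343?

4

400: h=9 => slot 9
38: h=4 => slot 4
193: h=6 => slot 6
309: h=3 => slot 3
428: h=3, probe 3,4,7 => slot 7
343: h=3, probe 3,4,7,12 => slot 12
862: h=12, probe 12,13 => slot 13
Table: [—, —, —, 309, 38, —, 193, 428, —, 400, —, —, 343, 862, —, —, —]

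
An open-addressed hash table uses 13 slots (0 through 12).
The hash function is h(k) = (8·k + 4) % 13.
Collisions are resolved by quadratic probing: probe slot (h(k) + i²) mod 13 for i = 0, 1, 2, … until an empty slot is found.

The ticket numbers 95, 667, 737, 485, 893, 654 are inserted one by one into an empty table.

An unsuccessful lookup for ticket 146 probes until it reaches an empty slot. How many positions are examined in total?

Insert 95: h=10, slot 10 empty => index 10.
Insert 667: h=10, slot 10 occupied => index 11.
Insert 737: h=11, slot 11 occupied => index 12.
Insert 485: h=10, slots 10,11 occupied => index 1.
Insert 893: h=11, slots 11,12 occupied => index 2.
Insert 654: h=10, slots 10,11,1 occupied => index 6.
Table: [_, 485, 893, _, _, _, 654, _, _, _, 95, 667, 737]
Lookup 146: h=2, probe 2,3 → slot 3 empty, not found.

2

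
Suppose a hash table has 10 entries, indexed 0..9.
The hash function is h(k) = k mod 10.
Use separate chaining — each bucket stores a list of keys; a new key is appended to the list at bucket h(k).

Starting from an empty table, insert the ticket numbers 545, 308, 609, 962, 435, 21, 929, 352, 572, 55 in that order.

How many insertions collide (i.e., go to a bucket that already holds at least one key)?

545 -> bucket 5
308 -> bucket 8
609 -> bucket 9
962 -> bucket 2
435 -> bucket 5 (collision)
21 -> bucket 1
929 -> bucket 9 (collision)
352 -> bucket 2 (collision)
572 -> bucket 2 (collision)
55 -> bucket 5 (collision)
Final buckets:
0: .
1: 21
2: 962 -> 352 -> 572
3: .
4: .
5: 545 -> 435 -> 55
6: .
7: .
8: 308
9: 609 -> 929

5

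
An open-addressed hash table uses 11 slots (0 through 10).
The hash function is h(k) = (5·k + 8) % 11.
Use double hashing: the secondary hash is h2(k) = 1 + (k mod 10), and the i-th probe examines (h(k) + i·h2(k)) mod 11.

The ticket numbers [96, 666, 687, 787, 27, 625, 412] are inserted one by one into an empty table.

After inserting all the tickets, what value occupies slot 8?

96 hashes to 4; slot 4 is free -> place at 4.
666 hashes to 5; slot 5 is free -> place at 5.
687 hashes to 0; slot 0 is free -> place at 0.
787 hashes to 5, h2=8; 5 taken -> place at 2.
27 hashes to 0, h2=8; 0 taken -> place at 8.
625 hashes to 9; slot 9 is free -> place at 9.
412 hashes to 0, h2=3; 0 taken -> place at 3.
Table: [687, ., 787, 412, 96, 666, ., ., 27, 625, .]

27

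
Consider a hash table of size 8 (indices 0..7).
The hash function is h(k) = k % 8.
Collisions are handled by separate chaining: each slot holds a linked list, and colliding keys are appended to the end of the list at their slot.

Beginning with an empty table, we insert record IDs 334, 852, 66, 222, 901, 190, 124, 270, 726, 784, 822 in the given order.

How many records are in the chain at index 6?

334 -> bucket 6
852 -> bucket 4
66 -> bucket 2
222 -> bucket 6 (collision)
901 -> bucket 5
190 -> bucket 6 (collision)
124 -> bucket 4 (collision)
270 -> bucket 6 (collision)
726 -> bucket 6 (collision)
784 -> bucket 0
822 -> bucket 6 (collision)
Final buckets:
0: 784
1: _
2: 66
3: _
4: 852 -> 124
5: 901
6: 334 -> 222 -> 190 -> 270 -> 726 -> 822
7: _

6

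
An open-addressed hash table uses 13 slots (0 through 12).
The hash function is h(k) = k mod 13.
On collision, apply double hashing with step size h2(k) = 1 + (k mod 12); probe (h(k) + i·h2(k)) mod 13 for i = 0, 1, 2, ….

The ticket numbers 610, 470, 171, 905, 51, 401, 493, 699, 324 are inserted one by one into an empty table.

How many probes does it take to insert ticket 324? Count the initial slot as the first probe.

610 hashes to 12; slot 12 is free -> place at 12.
470 hashes to 2; slot 2 is free -> place at 2.
171 hashes to 2, h2=4; 2 taken -> place at 6.
905 hashes to 8; slot 8 is free -> place at 8.
51 hashes to 12, h2=4; 12 taken -> place at 3.
401 hashes to 11; slot 11 is free -> place at 11.
493 hashes to 12, h2=2; 12 taken -> place at 1.
699 hashes to 10; slot 10 is free -> place at 10.
324 hashes to 12, h2=1; 12 taken -> place at 0.
Table: [324, 493, 470, 51, -, -, 171, -, 905, -, 699, 401, 610]

2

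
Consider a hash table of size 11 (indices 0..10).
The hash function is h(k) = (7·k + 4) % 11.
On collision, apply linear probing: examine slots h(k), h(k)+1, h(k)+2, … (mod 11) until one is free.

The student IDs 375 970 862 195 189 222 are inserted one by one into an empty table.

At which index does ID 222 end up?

375 hashes to 0; slot 0 is free => place at 0.
970 hashes to 7; slot 7 is free => place at 7.
862 hashes to 10; slot 10 is free => place at 10.
195 hashes to 5; slot 5 is free => place at 5.
189 hashes to 7; 7 taken => place at 8.
222 hashes to 7; 7,8 taken => place at 9.
Table: [375, ∅, ∅, ∅, ∅, 195, ∅, 970, 189, 222, 862]

9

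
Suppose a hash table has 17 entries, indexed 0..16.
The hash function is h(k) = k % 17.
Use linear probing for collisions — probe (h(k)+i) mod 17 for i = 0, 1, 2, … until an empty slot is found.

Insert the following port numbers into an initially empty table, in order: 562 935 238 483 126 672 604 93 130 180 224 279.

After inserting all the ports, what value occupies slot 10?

562: h=1 -> slot 1
935: h=0 -> slot 0
238: h=0, probe 0,1,2 -> slot 2
483: h=7 -> slot 7
126: h=7, probe 7,8 -> slot 8
672: h=9 -> slot 9
604: h=9, probe 9,10 -> slot 10
93: h=8, probe 8,9,10,11 -> slot 11
130: h=11, probe 11,12 -> slot 12
180: h=10, probe 10,11,12,13 -> slot 13
224: h=3 -> slot 3
279: h=7, probe 7,8,9,10,11,12,13,14 -> slot 14
Table: [935, 562, 238, 224, ∅, ∅, ∅, 483, 126, 672, 604, 93, 130, 180, 279, ∅, ∅]

604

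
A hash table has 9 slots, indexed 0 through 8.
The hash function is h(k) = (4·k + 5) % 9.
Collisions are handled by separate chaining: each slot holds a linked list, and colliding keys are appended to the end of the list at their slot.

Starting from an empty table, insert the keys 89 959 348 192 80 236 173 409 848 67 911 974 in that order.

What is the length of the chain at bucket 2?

1

Insert 89: h=1, bucket 1 empty -> new chain.
Insert 959: h=7, bucket 7 empty -> new chain.
Insert 348: h=2, bucket 2 empty -> new chain.
Insert 192: h=8, bucket 8 empty -> new chain.
Insert 80: h=1, bucket 1 nonempty -> append to chain.
Insert 236: h=4, bucket 4 empty -> new chain.
Insert 173: h=4, bucket 4 nonempty -> append to chain.
Insert 409: h=3, bucket 3 empty -> new chain.
Insert 848: h=4, bucket 4 nonempty -> append to chain.
Insert 67: h=3, bucket 3 nonempty -> append to chain.
Insert 911: h=4, bucket 4 nonempty -> append to chain.
Insert 974: h=4, bucket 4 nonempty -> append to chain.
Final buckets:
0: .
1: 89 -> 80
2: 348
3: 409 -> 67
4: 236 -> 173 -> 848 -> 911 -> 974
5: .
6: .
7: 959
8: 192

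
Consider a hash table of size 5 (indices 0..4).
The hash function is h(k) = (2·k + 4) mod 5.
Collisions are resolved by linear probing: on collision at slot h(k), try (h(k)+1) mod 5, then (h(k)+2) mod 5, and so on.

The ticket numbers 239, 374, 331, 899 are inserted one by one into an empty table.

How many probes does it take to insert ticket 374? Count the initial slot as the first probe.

239 hashes to 2; slot 2 is free → place at 2.
374 hashes to 2; 2 taken → place at 3.
331 hashes to 1; slot 1 is free → place at 1.
899 hashes to 2; 2,3 taken → place at 4.
Table: [-, 331, 239, 374, 899]

2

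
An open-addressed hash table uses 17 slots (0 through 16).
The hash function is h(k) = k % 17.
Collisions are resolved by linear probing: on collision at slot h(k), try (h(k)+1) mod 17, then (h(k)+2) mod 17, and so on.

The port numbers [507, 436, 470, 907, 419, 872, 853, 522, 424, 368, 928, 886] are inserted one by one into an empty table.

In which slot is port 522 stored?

15

507 hashes to 14; slot 14 is free => place at 14.
436 hashes to 11; slot 11 is free => place at 11.
470 hashes to 11; 11 taken => place at 12.
907 hashes to 6; slot 6 is free => place at 6.
419 hashes to 11; 11,12 taken => place at 13.
872 hashes to 5; slot 5 is free => place at 5.
853 hashes to 3; slot 3 is free => place at 3.
522 hashes to 12; 12,13,14 taken => place at 15.
424 hashes to 16; slot 16 is free => place at 16.
368 hashes to 11; 11,12,13,14,15,16 taken => place at 0.
928 hashes to 10; slot 10 is free => place at 10.
886 hashes to 2; slot 2 is free => place at 2.
Table: [368, -, 886, 853, -, 872, 907, -, -, -, 928, 436, 470, 419, 507, 522, 424]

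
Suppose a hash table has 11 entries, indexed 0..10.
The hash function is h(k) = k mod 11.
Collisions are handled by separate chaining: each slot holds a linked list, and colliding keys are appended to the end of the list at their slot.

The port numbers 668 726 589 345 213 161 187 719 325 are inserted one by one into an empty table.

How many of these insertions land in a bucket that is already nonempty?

668 → bucket 8
726 → bucket 0
589 → bucket 6
345 → bucket 4
213 → bucket 4 (collision)
161 → bucket 7
187 → bucket 0 (collision)
719 → bucket 4 (collision)
325 → bucket 6 (collision)
Final buckets:
0: 726 -> 187
1: —
2: —
3: —
4: 345 -> 213 -> 719
5: —
6: 589 -> 325
7: 161
8: 668
9: —
10: —

4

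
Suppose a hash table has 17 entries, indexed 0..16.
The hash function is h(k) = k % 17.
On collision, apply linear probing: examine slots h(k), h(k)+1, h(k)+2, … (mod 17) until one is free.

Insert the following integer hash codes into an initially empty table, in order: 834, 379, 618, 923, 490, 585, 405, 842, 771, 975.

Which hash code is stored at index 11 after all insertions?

834 hashes to 1; slot 1 is free => place at 1.
379 hashes to 5; slot 5 is free => place at 5.
618 hashes to 6; slot 6 is free => place at 6.
923 hashes to 5; 5,6 taken => place at 7.
490 hashes to 14; slot 14 is free => place at 14.
585 hashes to 7; 7 taken => place at 8.
405 hashes to 14; 14 taken => place at 15.
842 hashes to 9; slot 9 is free => place at 9.
771 hashes to 6; 6,7,8,9 taken => place at 10.
975 hashes to 6; 6,7,8,9,10 taken => place at 11.
Table: [-, 834, -, -, -, 379, 618, 923, 585, 842, 771, 975, -, -, 490, 405, -]

975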